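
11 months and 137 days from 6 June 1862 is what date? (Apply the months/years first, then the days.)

September 20, 1863

Counting forward 11 months and 137 days from June 6, 1862: first the month/year part, then the days.
month 6 + 11 = 17, which is month 5 of year 1863 → May 1863.
Day 6 is valid in May, giving May 6, 1863.
Now add 137 days from May 6, 1863.
May has 31 days, so 31 − 6 = 25 days remain after May 6, 1863; 137 − 25 = 112 left.
June 1863 has 30 days: 112 − 30 = 82 left.
July 1863 has 31 days: 82 − 31 = 51 left.
August 1863 has 31 days: 51 − 31 = 20 left.
20 days into September 1863 → September 20, 1863.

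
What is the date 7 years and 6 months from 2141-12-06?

June 6, 2149

Counting forward 7 years and 6 months from December 6, 2141.
+7 years → 2148; month 12 + 6 = 18, which is month 6 of year 2149 → June 2149.
Day 6 is valid in June, giving June 6, 2149.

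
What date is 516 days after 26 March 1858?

Adding 516 days from March 26, 1858.
March has 31 days, so 31 − 26 = 5 days remain after March 26, 1858; 516 − 5 = 511 left.
April 1858 has 30 days: 511 − 30 = 481 left.
May 1858 has 31 days: 481 − 31 = 450 left.
June 1858 has 30 days: 450 − 30 = 420 left.
July 1858 has 31 days: 420 − 31 = 389 left.
August 1858 has 31 days: 389 − 31 = 358 left.
September 1858 has 30 days: 358 − 30 = 328 left.
October 1858 has 31 days: 328 − 31 = 297 left.
November 1858 has 30 days: 297 − 30 = 267 left.
December 1858 has 31 days: 267 − 31 = 236 left.
January 1859 has 31 days: 236 − 31 = 205 left.
February 1859 has 28 days (1859 is not a leap year): 205 − 28 = 177 left.
March 1859 has 31 days: 177 − 31 = 146 left.
April 1859 has 30 days: 146 − 30 = 116 left.
May 1859 has 31 days: 116 − 31 = 85 left.
June 1859 has 30 days: 85 − 30 = 55 left.
July 1859 has 31 days: 55 − 31 = 24 left.
24 days into August 1859 → August 24, 1859.

August 24, 1859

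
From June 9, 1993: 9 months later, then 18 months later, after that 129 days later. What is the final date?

January 16, 1996

Counting forward 9 months from June 9, 1993:
month 6 + 9 = 15, which is month 3 of year 1994 → March 1994.
Day 9 is valid in March, giving March 9, 1994.
Advancing 18 months from March 9, 1994:
month 3 + 18 = 21, which is month 9 of year 1995 → September 1995.
Day 9 is valid in September, giving September 9, 1995.
Adding 129 days from September 9, 1995:
September has 30 days, so 30 − 9 = 21 days remain after September 9, 1995; 129 − 21 = 108 left.
October 1995 has 31 days: 108 − 31 = 77 left.
November 1995 has 30 days: 77 − 30 = 47 left.
December 1995 has 31 days: 47 − 31 = 16 left.
16 days into January 1996 → January 16, 1996.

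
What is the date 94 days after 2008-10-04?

January 6, 2009

Adding 94 days from October 4, 2008.
October has 31 days, so 31 − 4 = 27 days remain after October 4, 2008; 94 − 27 = 67 left.
November 2008 has 30 days: 67 − 30 = 37 left.
December 2008 has 31 days: 37 − 31 = 6 left.
6 days into January 2009 → January 6, 2009.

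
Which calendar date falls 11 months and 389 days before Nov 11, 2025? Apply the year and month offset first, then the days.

November 18, 2023

Counting back 11 months and 389 days from November 11, 2025: first the month/year part, then the days.
month 11 − 11 = 0, which is month 12 of year 2024 → December 2024.
Day 11 is valid in December, giving December 11, 2024.
Now subtract 389 days from December 11, 2024.
Going back 11 days from December 11, 2024 reaches the end of the previous month; 389 − 11 = 378 left.
November 2024 has 30 days: 378 − 30 = 348 left.
October 2024 has 31 days: 348 − 31 = 317 left.
September 2024 has 30 days: 317 − 30 = 287 left.
August 2024 has 31 days: 287 − 31 = 256 left.
July 2024 has 31 days: 256 − 31 = 225 left.
June 2024 has 30 days: 225 − 30 = 195 left.
May 2024 has 31 days: 195 − 31 = 164 left.
April 2024 has 30 days: 164 − 30 = 134 left.
March 2024 has 31 days: 134 − 31 = 103 left.
February 2024 has 29 days (2024 is a leap year): 103 − 29 = 74 left.
January 2024 has 31 days: 74 − 31 = 43 left.
December 2023 has 31 days: 43 − 31 = 12 left.
November 2023 has 30 days; 30 − 12 = 18 → November 18, 2023.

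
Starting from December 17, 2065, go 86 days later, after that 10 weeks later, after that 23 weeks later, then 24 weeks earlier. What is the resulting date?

May 15, 2066

Adding 86 days from December 17, 2065:
December has 31 days, so 31 − 17 = 14 days remain after December 17, 2065; 86 − 14 = 72 left.
January 2066 has 31 days: 72 − 31 = 41 left.
February 2066 has 28 days (2066 is not a leap year): 41 − 28 = 13 left.
13 days into March 2066 → March 13, 2066.
Counting forward 10 weeks (= 70 days) from March 13, 2066:
March has 31 days, so 31 − 13 = 18 days remain after March 13, 2066; 70 − 18 = 52 left.
April 2066 has 30 days: 52 − 30 = 22 left.
22 days into May 2066 → May 22, 2066.
Counting forward 23 weeks (= 161 days) from May 22, 2066:
May has 31 days, so 31 − 22 = 9 days remain after May 22, 2066; 161 − 9 = 152 left.
June 2066 has 30 days: 152 − 30 = 122 left.
July 2066 has 31 days: 122 − 31 = 91 left.
August 2066 has 31 days: 91 − 31 = 60 left.
September 2066 has 30 days: 60 − 30 = 30 left.
30 days into October 2066 → October 30, 2066.
Subtracting 24 weeks (= 168 days) from October 30, 2066:
Going back 30 days from October 30, 2066 reaches the end of the previous month; 168 − 30 = 138 left.
September 2066 has 30 days: 138 − 30 = 108 left.
August 2066 has 31 days: 108 − 31 = 77 left.
July 2066 has 31 days: 77 − 31 = 46 left.
June 2066 has 30 days: 46 − 30 = 16 left.
May 2066 has 31 days; 31 − 16 = 15 → May 15, 2066.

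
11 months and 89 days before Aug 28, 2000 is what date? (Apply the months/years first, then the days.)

July 1, 1999

Subtracting 11 months and 89 days from August 28, 2000: first the month/year part, then the days.
month 8 − 11 = -3, which is month 9 of year 1999 → September 1999.
Day 28 is valid in September, giving September 28, 1999.
Now subtract 89 days from September 28, 1999.
Going back 28 days from September 28, 1999 reaches the end of the previous month; 89 − 28 = 61 left.
August 1999 has 31 days: 61 − 31 = 30 left.
July 1999 has 31 days; 31 − 30 = 1 → July 1, 1999.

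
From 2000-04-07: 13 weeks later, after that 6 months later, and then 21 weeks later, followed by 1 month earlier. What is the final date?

May 3, 2001

Counting forward 13 weeks (= 91 days) from April 7, 2000:
April has 30 days, so 30 − 7 = 23 days remain after April 7, 2000; 91 − 23 = 68 left.
May 2000 has 31 days: 68 − 31 = 37 left.
June 2000 has 30 days: 37 − 30 = 7 left.
7 days into July 2000 → July 7, 2000.
Adding 6 months from July 7, 2000:
month 7 + 6 = 13, which is month 1 of year 2001 → January 2001.
Day 7 is valid in January, giving January 7, 2001.
Advancing 21 weeks (= 147 days) from January 7, 2001:
January has 31 days, so 31 − 7 = 24 days remain after January 7, 2001; 147 − 24 = 123 left.
February 2001 has 28 days (2001 is not a leap year): 123 − 28 = 95 left.
March 2001 has 31 days: 95 − 31 = 64 left.
April 2001 has 30 days: 64 − 30 = 34 left.
May 2001 has 31 days: 34 − 31 = 3 left.
3 days into June 2001 → June 3, 2001.
Subtracting 1 month from June 3, 2001:
month 6 − 1 = 5 → May 2001.
Day 3 is valid in May, giving May 3, 2001.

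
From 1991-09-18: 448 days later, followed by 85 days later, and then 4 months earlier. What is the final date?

Adding 448 days from September 18, 1991:
September has 30 days, so 30 − 18 = 12 days remain after September 18, 1991; 448 − 12 = 436 left.
October 1991 has 31 days: 436 − 31 = 405 left.
November 1991 has 30 days: 405 − 30 = 375 left.
December 1991 has 31 days: 375 − 31 = 344 left.
January 1992 has 31 days: 344 − 31 = 313 left.
February 1992 has 29 days (1992 is a leap year): 313 − 29 = 284 left.
March 1992 has 31 days: 284 − 31 = 253 left.
April 1992 has 30 days: 253 − 30 = 223 left.
May 1992 has 31 days: 223 − 31 = 192 left.
June 1992 has 30 days: 192 − 30 = 162 left.
July 1992 has 31 days: 162 − 31 = 131 left.
August 1992 has 31 days: 131 − 31 = 100 left.
September 1992 has 30 days: 100 − 30 = 70 left.
October 1992 has 31 days: 70 − 31 = 39 left.
November 1992 has 30 days: 39 − 30 = 9 left.
9 days into December 1992 → December 9, 1992.
Adding 85 days from December 9, 1992:
December has 31 days, so 31 − 9 = 22 days remain after December 9, 1992; 85 − 22 = 63 left.
January 1993 has 31 days: 63 − 31 = 32 left.
February 1993 has 28 days (1993 is not a leap year): 32 − 28 = 4 left.
4 days into March 1993 → March 4, 1993.
Counting back 4 months from March 4, 1993:
month 3 − 4 = -1, which is month 11 of year 1992 → November 1992.
Day 4 is valid in November, giving November 4, 1992.

November 4, 1992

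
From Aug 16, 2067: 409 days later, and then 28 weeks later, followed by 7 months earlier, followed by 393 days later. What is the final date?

Advancing 409 days from August 16, 2067:
August has 31 days, so 31 − 16 = 15 days remain after August 16, 2067; 409 − 15 = 394 left.
September 2067 has 30 days: 394 − 30 = 364 left.
October 2067 has 31 days: 364 − 31 = 333 left.
November 2067 has 30 days: 333 − 30 = 303 left.
December 2067 has 31 days: 303 − 31 = 272 left.
January 2068 has 31 days: 272 − 31 = 241 left.
February 2068 has 29 days (2068 is a leap year): 241 − 29 = 212 left.
March 2068 has 31 days: 212 − 31 = 181 left.
April 2068 has 30 days: 181 − 30 = 151 left.
May 2068 has 31 days: 151 − 31 = 120 left.
June 2068 has 30 days: 120 − 30 = 90 left.
July 2068 has 31 days: 90 − 31 = 59 left.
August 2068 has 31 days: 59 − 31 = 28 left.
28 days into September 2068 → September 28, 2068.
Adding 28 weeks (= 196 days) from September 28, 2068:
September has 30 days, so 30 − 28 = 2 days remain after September 28, 2068; 196 − 2 = 194 left.
October 2068 has 31 days: 194 − 31 = 163 left.
November 2068 has 30 days: 163 − 30 = 133 left.
December 2068 has 31 days: 133 − 31 = 102 left.
January 2069 has 31 days: 102 − 31 = 71 left.
February 2069 has 28 days (2069 is not a leap year): 71 − 28 = 43 left.
March 2069 has 31 days: 43 − 31 = 12 left.
12 days into April 2069 → April 12, 2069.
Going back 7 months from April 12, 2069:
month 4 − 7 = -3, which is month 9 of year 2068 → September 2068.
Day 12 is valid in September, giving September 12, 2068.
Adding 393 days from September 12, 2068:
September has 30 days, so 30 − 12 = 18 days remain after September 12, 2068; 393 − 18 = 375 left.
October 2068 has 31 days: 375 − 31 = 344 left.
November 2068 has 30 days: 344 − 30 = 314 left.
December 2068 has 31 days: 314 − 31 = 283 left.
January 2069 has 31 days: 283 − 31 = 252 left.
February 2069 has 28 days (2069 is not a leap year): 252 − 28 = 224 left.
March 2069 has 31 days: 224 − 31 = 193 left.
April 2069 has 30 days: 193 − 30 = 163 left.
May 2069 has 31 days: 163 − 31 = 132 left.
June 2069 has 30 days: 132 − 30 = 102 left.
July 2069 has 31 days: 102 − 31 = 71 left.
August 2069 has 31 days: 71 − 31 = 40 left.
September 2069 has 30 days: 40 − 30 = 10 left.
10 days into October 2069 → October 10, 2069.

October 10, 2069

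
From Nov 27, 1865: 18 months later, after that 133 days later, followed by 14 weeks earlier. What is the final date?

July 1, 1867

Counting forward 18 months from November 27, 1865:
month 11 + 18 = 29, which is month 5 of year 1867 → May 1867.
Day 27 is valid in May, giving May 27, 1867.
Adding 133 days from May 27, 1867:
May has 31 days, so 31 − 27 = 4 days remain after May 27, 1867; 133 − 4 = 129 left.
June 1867 has 30 days: 129 − 30 = 99 left.
July 1867 has 31 days: 99 − 31 = 68 left.
August 1867 has 31 days: 68 − 31 = 37 left.
September 1867 has 30 days: 37 − 30 = 7 left.
7 days into October 1867 → October 7, 1867.
Subtracting 14 weeks (= 98 days) from October 7, 1867:
Going back 7 days from October 7, 1867 reaches the end of the previous month; 98 − 7 = 91 left.
September 1867 has 30 days: 91 − 30 = 61 left.
August 1867 has 31 days: 61 − 31 = 30 left.
July 1867 has 31 days; 31 − 30 = 1 → July 1, 1867.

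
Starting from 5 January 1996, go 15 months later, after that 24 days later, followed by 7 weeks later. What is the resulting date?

Advancing 15 months from January 5, 1996:
month 1 + 15 = 16, which is month 4 of year 1997 → April 1997.
Day 5 is valid in April, giving April 5, 1997.
Advancing 24 days from April 5, 1997:
April has 30 days; 5 + 24 = 29, still in April.
Adding 7 weeks (= 49 days) from April 29, 1997:
April has 30 days, so 30 − 29 = 1 day remains after April 29, 1997; 49 − 1 = 48 left.
May 1997 has 31 days: 48 − 31 = 17 left.
17 days into June 1997 → June 17, 1997.

June 17, 1997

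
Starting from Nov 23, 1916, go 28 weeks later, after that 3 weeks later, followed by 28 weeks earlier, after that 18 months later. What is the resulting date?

June 14, 1918

Counting forward 28 weeks (= 196 days) from November 23, 1916:
November has 30 days, so 30 − 23 = 7 days remain after November 23, 1916; 196 − 7 = 189 left.
December 1916 has 31 days: 189 − 31 = 158 left.
January 1917 has 31 days: 158 − 31 = 127 left.
February 1917 has 28 days (1917 is not a leap year): 127 − 28 = 99 left.
March 1917 has 31 days: 99 − 31 = 68 left.
April 1917 has 30 days: 68 − 30 = 38 left.
May 1917 has 31 days: 38 − 31 = 7 left.
7 days into June 1917 → June 7, 1917.
Advancing 3 weeks (= 21 days) from June 7, 1917:
June has 30 days; 7 + 21 = 28, still in June.
Counting back 28 weeks (= 196 days) from June 28, 1917:
Going back 28 days from June 28, 1917 reaches the end of the previous month; 196 − 28 = 168 left.
May 1917 has 31 days: 168 − 31 = 137 left.
April 1917 has 30 days: 137 − 30 = 107 left.
March 1917 has 31 days: 107 − 31 = 76 left.
February 1917 has 28 days (1917 is not a leap year): 76 − 28 = 48 left.
January 1917 has 31 days: 48 − 31 = 17 left.
December 1916 has 31 days; 31 − 17 = 14 → December 14, 1916.
Advancing 18 months from December 14, 1916:
month 12 + 18 = 30, which is month 6 of year 1918 → June 1918.
Day 14 is valid in June, giving June 14, 1918.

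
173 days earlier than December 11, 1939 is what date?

Going back 173 days from December 11, 1939.
Going back 11 days from December 11, 1939 reaches the end of the previous month; 173 − 11 = 162 left.
November 1939 has 30 days: 162 − 30 = 132 left.
October 1939 has 31 days: 132 − 31 = 101 left.
September 1939 has 30 days: 101 − 30 = 71 left.
August 1939 has 31 days: 71 − 31 = 40 left.
July 1939 has 31 days: 40 − 31 = 9 left.
June 1939 has 30 days; 30 − 9 = 21 → June 21, 1939.

June 21, 1939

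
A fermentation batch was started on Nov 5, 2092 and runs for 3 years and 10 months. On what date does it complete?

September 5, 2096

Counting forward 3 years and 10 months from November 5, 2092.
+3 years → 2095; month 11 + 10 = 21, which is month 9 of year 2096 → September 2096.
Day 5 is valid in September, giving September 5, 2096.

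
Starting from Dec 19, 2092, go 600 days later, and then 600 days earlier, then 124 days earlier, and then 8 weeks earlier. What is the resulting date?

Advancing 600 days from December 19, 2092:
December has 31 days, so 31 − 19 = 12 days remain after December 19, 2092; 600 − 12 = 588 left.
January 2093 has 31 days: 588 − 31 = 557 left.
February 2093 has 28 days (2093 is not a leap year): 557 − 28 = 529 left.
March 2093 has 31 days: 529 − 31 = 498 left.
April 2093 has 30 days: 498 − 30 = 468 left.
May 2093 has 31 days: 468 − 31 = 437 left.
June 2093 has 30 days: 437 − 30 = 407 left.
July 2093 has 31 days: 407 − 31 = 376 left.
August 2093 has 31 days: 376 − 31 = 345 left.
September 2093 has 30 days: 345 − 30 = 315 left.
October 2093 has 31 days: 315 − 31 = 284 left.
November 2093 has 30 days: 284 − 30 = 254 left.
December 2093 has 31 days: 254 − 31 = 223 left.
January 2094 has 31 days: 223 − 31 = 192 left.
February 2094 has 28 days (2094 is not a leap year): 192 − 28 = 164 left.
March 2094 has 31 days: 164 − 31 = 133 left.
April 2094 has 30 days: 133 − 30 = 103 left.
May 2094 has 31 days: 103 − 31 = 72 left.
June 2094 has 30 days: 72 − 30 = 42 left.
July 2094 has 31 days: 42 − 31 = 11 left.
11 days into August 2094 → August 11, 2094.
Counting back 600 days from August 11, 2094:
Going back 11 days from August 11, 2094 reaches the end of the previous month; 600 − 11 = 589 left.
July 2094 has 31 days: 589 − 31 = 558 left.
June 2094 has 30 days: 558 − 30 = 528 left.
May 2094 has 31 days: 528 − 31 = 497 left.
April 2094 has 30 days: 497 − 30 = 467 left.
March 2094 has 31 days: 467 − 31 = 436 left.
February 2094 has 28 days (2094 is not a leap year): 436 − 28 = 408 left.
January 2094 has 31 days: 408 − 31 = 377 left.
December 2093 has 31 days: 377 − 31 = 346 left.
November 2093 has 30 days: 346 − 30 = 316 left.
October 2093 has 31 days: 316 − 31 = 285 left.
September 2093 has 30 days: 285 − 30 = 255 left.
August 2093 has 31 days: 255 − 31 = 224 left.
July 2093 has 31 days: 224 − 31 = 193 left.
June 2093 has 30 days: 193 − 30 = 163 left.
May 2093 has 31 days: 163 − 31 = 132 left.
April 2093 has 30 days: 132 − 30 = 102 left.
March 2093 has 31 days: 102 − 31 = 71 left.
February 2093 has 28 days (2093 is not a leap year): 71 − 28 = 43 left.
January 2093 has 31 days: 43 − 31 = 12 left.
December 2092 has 31 days; 31 − 12 = 19 → December 19, 2092.
Subtracting 124 days from December 19, 2092:
Going back 19 days from December 19, 2092 reaches the end of the previous month; 124 − 19 = 105 left.
November 2092 has 30 days: 105 − 30 = 75 left.
October 2092 has 31 days: 75 − 31 = 44 left.
September 2092 has 30 days: 44 − 30 = 14 left.
August 2092 has 31 days; 31 − 14 = 17 → August 17, 2092.
Subtracting 8 weeks (= 56 days) from August 17, 2092:
Going back 17 days from August 17, 2092 reaches the end of the previous month; 56 − 17 = 39 left.
July 2092 has 31 days: 39 − 31 = 8 left.
June 2092 has 30 days; 30 − 8 = 22 → June 22, 2092.

June 22, 2092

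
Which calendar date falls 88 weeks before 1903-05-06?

Counting back 88 weeks = 616 days from May 6, 1903.
Going back 6 days from May 6, 1903 reaches the end of the previous month; 616 − 6 = 610 left.
April 1903 has 30 days: 610 − 30 = 580 left.
March 1903 has 31 days: 580 − 31 = 549 left.
February 1903 has 28 days (1903 is not a leap year): 549 − 28 = 521 left.
January 1903 has 31 days: 521 − 31 = 490 left.
December 1902 has 31 days: 490 − 31 = 459 left.
November 1902 has 30 days: 459 − 30 = 429 left.
October 1902 has 31 days: 429 − 31 = 398 left.
September 1902 has 30 days: 398 − 30 = 368 left.
August 1902 has 31 days: 368 − 31 = 337 left.
July 1902 has 31 days: 337 − 31 = 306 left.
June 1902 has 30 days: 306 − 30 = 276 left.
May 1902 has 31 days: 276 − 31 = 245 left.
April 1902 has 30 days: 245 − 30 = 215 left.
March 1902 has 31 days: 215 − 31 = 184 left.
February 1902 has 28 days (1902 is not a leap year): 184 − 28 = 156 left.
January 1902 has 31 days: 156 − 31 = 125 left.
December 1901 has 31 days: 125 − 31 = 94 left.
November 1901 has 30 days: 94 − 30 = 64 left.
October 1901 has 31 days: 64 − 31 = 33 left.
September 1901 has 30 days: 33 − 30 = 3 left.
August 1901 has 31 days; 31 − 3 = 28 → August 28, 1901.

August 28, 1901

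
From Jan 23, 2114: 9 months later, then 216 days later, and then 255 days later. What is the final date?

Adding 9 months from January 23, 2114:
month 1 + 9 = 10 → October 2114.
Day 23 is valid in October, giving October 23, 2114.
Advancing 216 days from October 23, 2114:
October has 31 days, so 31 − 23 = 8 days remain after October 23, 2114; 216 − 8 = 208 left.
November 2114 has 30 days: 208 − 30 = 178 left.
December 2114 has 31 days: 178 − 31 = 147 left.
January 2115 has 31 days: 147 − 31 = 116 left.
February 2115 has 28 days (2115 is not a leap year): 116 − 28 = 88 left.
March 2115 has 31 days: 88 − 31 = 57 left.
April 2115 has 30 days: 57 − 30 = 27 left.
27 days into May 2115 → May 27, 2115.
Counting forward 255 days from May 27, 2115:
May has 31 days, so 31 − 27 = 4 days remain after May 27, 2115; 255 − 4 = 251 left.
June 2115 has 30 days: 251 − 30 = 221 left.
July 2115 has 31 days: 221 − 31 = 190 left.
August 2115 has 31 days: 190 − 31 = 159 left.
September 2115 has 30 days: 159 − 30 = 129 left.
October 2115 has 31 days: 129 − 31 = 98 left.
November 2115 has 30 days: 98 − 30 = 68 left.
December 2115 has 31 days: 68 − 31 = 37 left.
January 2116 has 31 days: 37 − 31 = 6 left.
6 days into February 2116 → February 6, 2116.

February 6, 2116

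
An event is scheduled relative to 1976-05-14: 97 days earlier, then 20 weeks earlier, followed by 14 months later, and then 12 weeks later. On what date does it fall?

February 12, 1977

Counting back 97 days from May 14, 1976:
Going back 14 days from May 14, 1976 reaches the end of the previous month; 97 − 14 = 83 left.
April 1976 has 30 days: 83 − 30 = 53 left.
March 1976 has 31 days: 53 − 31 = 22 left.
February 1976 has 29 days; 29 − 22 = 7 → February 7, 1976.
Counting back 20 weeks (= 140 days) from February 7, 1976:
Going back 7 days from February 7, 1976 reaches the end of the previous month; 140 − 7 = 133 left.
January 1976 has 31 days: 133 − 31 = 102 left.
December 1975 has 31 days: 102 − 31 = 71 left.
November 1975 has 30 days: 71 − 30 = 41 left.
October 1975 has 31 days: 41 − 31 = 10 left.
September 1975 has 30 days; 30 − 10 = 20 → September 20, 1975.
Adding 14 months from September 20, 1975:
month 9 + 14 = 23, which is month 11 of year 1976 → November 1976.
Day 20 is valid in November, giving November 20, 1976.
Advancing 12 weeks (= 84 days) from November 20, 1976:
November has 30 days, so 30 − 20 = 10 days remain after November 20, 1976; 84 − 10 = 74 left.
December 1976 has 31 days: 74 − 31 = 43 left.
January 1977 has 31 days: 43 − 31 = 12 left.
12 days into February 1977 → February 12, 1977.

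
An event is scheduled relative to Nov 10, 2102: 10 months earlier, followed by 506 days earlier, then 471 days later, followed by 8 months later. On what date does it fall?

August 6, 2102

Going back 10 months from November 10, 2102:
month 11 − 10 = 1 → January 2102.
Day 10 is valid in January, giving January 10, 2102.
Subtracting 506 days from January 10, 2102:
Going back 10 days from January 10, 2102 reaches the end of the previous month; 506 − 10 = 496 left.
December 2101 has 31 days: 496 − 31 = 465 left.
November 2101 has 30 days: 465 − 30 = 435 left.
October 2101 has 31 days: 435 − 31 = 404 left.
September 2101 has 30 days: 404 − 30 = 374 left.
August 2101 has 31 days: 374 − 31 = 343 left.
July 2101 has 31 days: 343 − 31 = 312 left.
June 2101 has 30 days: 312 − 30 = 282 left.
May 2101 has 31 days: 282 − 31 = 251 left.
April 2101 has 30 days: 251 − 30 = 221 left.
March 2101 has 31 days: 221 − 31 = 190 left.
February 2101 has 28 days (2101 is not a leap year): 190 − 28 = 162 left.
January 2101 has 31 days: 162 − 31 = 131 left.
December 2100 has 31 days: 131 − 31 = 100 left.
November 2100 has 30 days: 100 − 30 = 70 left.
October 2100 has 31 days: 70 − 31 = 39 left.
September 2100 has 30 days: 39 − 30 = 9 left.
August 2100 has 31 days; 31 − 9 = 22 → August 22, 2100.
Counting forward 471 days from August 22, 2100:
August has 31 days, so 31 − 22 = 9 days remain after August 22, 2100; 471 − 9 = 462 left.
September 2100 has 30 days: 462 − 30 = 432 left.
October 2100 has 31 days: 432 − 31 = 401 left.
November 2100 has 30 days: 401 − 30 = 371 left.
December 2100 has 31 days: 371 − 31 = 340 left.
January 2101 has 31 days: 340 − 31 = 309 left.
February 2101 has 28 days (2101 is not a leap year): 309 − 28 = 281 left.
March 2101 has 31 days: 281 − 31 = 250 left.
April 2101 has 30 days: 250 − 30 = 220 left.
May 2101 has 31 days: 220 − 31 = 189 left.
June 2101 has 30 days: 189 − 30 = 159 left.
July 2101 has 31 days: 159 − 31 = 128 left.
August 2101 has 31 days: 128 − 31 = 97 left.
September 2101 has 30 days: 97 − 30 = 67 left.
October 2101 has 31 days: 67 − 31 = 36 left.
November 2101 has 30 days: 36 − 30 = 6 left.
6 days into December 2101 → December 6, 2101.
Counting forward 8 months from December 6, 2101:
month 12 + 8 = 20, which is month 8 of year 2102 → August 2102.
Day 6 is valid in August, giving August 6, 2102.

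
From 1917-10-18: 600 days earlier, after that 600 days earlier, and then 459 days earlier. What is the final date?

April 3, 1913

Subtracting 600 days from October 18, 1917:
Going back 18 days from October 18, 1917 reaches the end of the previous month; 600 − 18 = 582 left.
September 1917 has 30 days: 582 − 30 = 552 left.
August 1917 has 31 days: 552 − 31 = 521 left.
July 1917 has 31 days: 521 − 31 = 490 left.
June 1917 has 30 days: 490 − 30 = 460 left.
May 1917 has 31 days: 460 − 31 = 429 left.
April 1917 has 30 days: 429 − 30 = 399 left.
March 1917 has 31 days: 399 − 31 = 368 left.
February 1917 has 28 days (1917 is not a leap year): 368 − 28 = 340 left.
January 1917 has 31 days: 340 − 31 = 309 left.
December 1916 has 31 days: 309 − 31 = 278 left.
November 1916 has 30 days: 278 − 30 = 248 left.
October 1916 has 31 days: 248 − 31 = 217 left.
September 1916 has 30 days: 217 − 30 = 187 left.
August 1916 has 31 days: 187 − 31 = 156 left.
July 1916 has 31 days: 156 − 31 = 125 left.
June 1916 has 30 days: 125 − 30 = 95 left.
May 1916 has 31 days: 95 − 31 = 64 left.
April 1916 has 30 days: 64 − 30 = 34 left.
March 1916 has 31 days: 34 − 31 = 3 left.
February 1916 has 29 days; 29 − 3 = 26 → February 26, 1916.
Going back 600 days from February 26, 1916:
Going back 26 days from February 26, 1916 reaches the end of the previous month; 600 − 26 = 574 left.
January 1916 has 31 days: 574 − 31 = 543 left.
December 1915 has 31 days: 543 − 31 = 512 left.
November 1915 has 30 days: 512 − 30 = 482 left.
October 1915 has 31 days: 482 − 31 = 451 left.
September 1915 has 30 days: 451 − 30 = 421 left.
August 1915 has 31 days: 421 − 31 = 390 left.
July 1915 has 31 days: 390 − 31 = 359 left.
June 1915 has 30 days: 359 − 30 = 329 left.
May 1915 has 31 days: 329 − 31 = 298 left.
April 1915 has 30 days: 298 − 30 = 268 left.
March 1915 has 31 days: 268 − 31 = 237 left.
February 1915 has 28 days (1915 is not a leap year): 237 − 28 = 209 left.
January 1915 has 31 days: 209 − 31 = 178 left.
December 1914 has 31 days: 178 − 31 = 147 left.
November 1914 has 30 days: 147 − 30 = 117 left.
October 1914 has 31 days: 117 − 31 = 86 left.
September 1914 has 30 days: 86 − 30 = 56 left.
August 1914 has 31 days: 56 − 31 = 25 left.
July 1914 has 31 days; 31 − 25 = 6 → July 6, 1914.
Going back 459 days from July 6, 1914:
Going back 6 days from July 6, 1914 reaches the end of the previous month; 459 − 6 = 453 left.
June 1914 has 30 days: 453 − 30 = 423 left.
May 1914 has 31 days: 423 − 31 = 392 left.
April 1914 has 30 days: 392 − 30 = 362 left.
March 1914 has 31 days: 362 − 31 = 331 left.
February 1914 has 28 days (1914 is not a leap year): 331 − 28 = 303 left.
January 1914 has 31 days: 303 − 31 = 272 left.
December 1913 has 31 days: 272 − 31 = 241 left.
November 1913 has 30 days: 241 − 30 = 211 left.
October 1913 has 31 days: 211 − 31 = 180 left.
September 1913 has 30 days: 180 − 30 = 150 left.
August 1913 has 31 days: 150 − 31 = 119 left.
July 1913 has 31 days: 119 − 31 = 88 left.
June 1913 has 30 days: 88 − 30 = 58 left.
May 1913 has 31 days: 58 − 31 = 27 left.
April 1913 has 30 days; 30 − 27 = 3 → April 3, 1913.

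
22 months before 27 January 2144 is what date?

March 27, 2142

Counting back 22 months from January 27, 2144.
month 1 − 22 = -21, which is month 3 of year 2142 → March 2142.
Day 27 is valid in March, giving March 27, 2142.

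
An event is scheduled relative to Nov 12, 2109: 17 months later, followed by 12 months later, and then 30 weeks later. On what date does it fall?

November 8, 2112

Counting forward 17 months from November 12, 2109:
month 11 + 17 = 28, which is month 4 of year 2111 → April 2111.
Day 12 is valid in April, giving April 12, 2111.
Counting forward 12 months from April 12, 2111:
month 4 + 12 = 16, which is month 4 of year 2112 → April 2112.
Day 12 is valid in April, giving April 12, 2112.
Advancing 30 weeks (= 210 days) from April 12, 2112:
April has 30 days, so 30 − 12 = 18 days remain after April 12, 2112; 210 − 18 = 192 left.
May 2112 has 31 days: 192 − 31 = 161 left.
June 2112 has 30 days: 161 − 30 = 131 left.
July 2112 has 31 days: 131 − 31 = 100 left.
August 2112 has 31 days: 100 − 31 = 69 left.
September 2112 has 30 days: 69 − 30 = 39 left.
October 2112 has 31 days: 39 − 31 = 8 left.
8 days into November 2112 → November 8, 2112.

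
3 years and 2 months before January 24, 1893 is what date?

November 24, 1889

Counting back 3 years and 2 months from January 24, 1893.
-3 years → 1890; month 1 − 2 = -1, which is month 11 of year 1889 → November 1889.
Day 24 is valid in November, giving November 24, 1889.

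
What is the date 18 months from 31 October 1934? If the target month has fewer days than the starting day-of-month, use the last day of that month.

April 30, 1936

Counting forward 18 months from October 31, 1934.
month 10 + 18 = 28, which is month 4 of year 1936 → April 1936.
April 1936 has only 30 days and the start was day 31, so the date clamps to April 30, 1936.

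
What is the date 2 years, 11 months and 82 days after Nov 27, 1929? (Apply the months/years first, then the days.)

January 17, 1933

Advancing 2 years, 11 months and 82 days from November 27, 1929: first the month/year part, then the days.
+2 years → 1931; month 11 + 11 = 22, which is month 10 of year 1932 → October 1932.
Day 27 is valid in October, giving October 27, 1932.
Now add 82 days from October 27, 1932.
October has 31 days, so 31 − 27 = 4 days remain after October 27, 1932; 82 − 4 = 78 left.
November 1932 has 30 days: 78 − 30 = 48 left.
December 1932 has 31 days: 48 − 31 = 17 left.
17 days into January 1933 → January 17, 1933.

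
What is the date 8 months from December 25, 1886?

Counting forward 8 months from December 25, 1886.
month 12 + 8 = 20, which is month 8 of year 1887 → August 1887.
Day 25 is valid in August, giving August 25, 1887.

August 25, 1887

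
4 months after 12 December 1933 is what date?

April 12, 1934

Adding 4 months from December 12, 1933.
month 12 + 4 = 16, which is month 4 of year 1934 → April 1934.
Day 12 is valid in April, giving April 12, 1934.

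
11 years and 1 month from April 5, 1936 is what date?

Counting forward 11 years and 1 month from April 5, 1936.
+11 years → 1947; month 4 + 1 = 5 → May 1947.
Day 5 is valid in May, giving May 5, 1947.

May 5, 1947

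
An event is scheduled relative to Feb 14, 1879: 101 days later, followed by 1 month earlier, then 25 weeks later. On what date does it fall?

Advancing 101 days from February 14, 1879:
February has 28 days, so 28 − 14 = 14 days remain after February 14, 1879; 101 − 14 = 87 left.
March 1879 has 31 days: 87 − 31 = 56 left.
April 1879 has 30 days: 56 − 30 = 26 left.
26 days into May 1879 → May 26, 1879.
Counting back 1 month from May 26, 1879:
month 5 − 1 = 4 → April 1879.
Day 26 is valid in April, giving April 26, 1879.
Counting forward 25 weeks (= 175 days) from April 26, 1879:
April has 30 days, so 30 − 26 = 4 days remain after April 26, 1879; 175 − 4 = 171 left.
May 1879 has 31 days: 171 − 31 = 140 left.
June 1879 has 30 days: 140 − 30 = 110 left.
July 1879 has 31 days: 110 − 31 = 79 left.
August 1879 has 31 days: 79 − 31 = 48 left.
September 1879 has 30 days: 48 − 30 = 18 left.
18 days into October 1879 → October 18, 1879.

October 18, 1879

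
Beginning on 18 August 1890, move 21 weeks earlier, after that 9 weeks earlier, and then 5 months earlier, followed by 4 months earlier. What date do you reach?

April 20, 1889

Subtracting 21 weeks (= 147 days) from August 18, 1890:
Going back 18 days from August 18, 1890 reaches the end of the previous month; 147 − 18 = 129 left.
July 1890 has 31 days: 129 − 31 = 98 left.
June 1890 has 30 days: 98 − 30 = 68 left.
May 1890 has 31 days: 68 − 31 = 37 left.
April 1890 has 30 days: 37 − 30 = 7 left.
March 1890 has 31 days; 31 − 7 = 24 → March 24, 1890.
Going back 9 weeks (= 63 days) from March 24, 1890:
Going back 24 days from March 24, 1890 reaches the end of the previous month; 63 − 24 = 39 left.
February 1890 has 28 days (1890 is not a leap year): 39 − 28 = 11 left.
January 1890 has 31 days; 31 − 11 = 20 → January 20, 1890.
Counting back 5 months from January 20, 1890:
month 1 − 5 = -4, which is month 8 of year 1889 → August 1889.
Day 20 is valid in August, giving August 20, 1889.
Subtracting 4 months from August 20, 1889:
month 8 − 4 = 4 → April 1889.
Day 20 is valid in April, giving April 20, 1889.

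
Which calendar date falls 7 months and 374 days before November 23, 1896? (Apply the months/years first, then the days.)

April 15, 1895

Counting back 7 months and 374 days from November 23, 1896: first the month/year part, then the days.
month 11 − 7 = 4 → April 1896.
Day 23 is valid in April, giving April 23, 1896.
Now subtract 374 days from April 23, 1896.
Going back 23 days from April 23, 1896 reaches the end of the previous month; 374 − 23 = 351 left.
March 1896 has 31 days: 351 − 31 = 320 left.
February 1896 has 29 days (1896 is a leap year): 320 − 29 = 291 left.
January 1896 has 31 days: 291 − 31 = 260 left.
December 1895 has 31 days: 260 − 31 = 229 left.
November 1895 has 30 days: 229 − 30 = 199 left.
October 1895 has 31 days: 199 − 31 = 168 left.
September 1895 has 30 days: 168 − 30 = 138 left.
August 1895 has 31 days: 138 − 31 = 107 left.
July 1895 has 31 days: 107 − 31 = 76 left.
June 1895 has 30 days: 76 − 30 = 46 left.
May 1895 has 31 days: 46 − 31 = 15 left.
April 1895 has 30 days; 30 − 15 = 15 → April 15, 1895.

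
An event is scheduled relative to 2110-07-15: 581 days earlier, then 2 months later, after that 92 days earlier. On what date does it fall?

November 11, 2108

Going back 581 days from July 15, 2110:
Going back 15 days from July 15, 2110 reaches the end of the previous month; 581 − 15 = 566 left.
June 2110 has 30 days: 566 − 30 = 536 left.
May 2110 has 31 days: 536 − 31 = 505 left.
April 2110 has 30 days: 505 − 30 = 475 left.
March 2110 has 31 days: 475 − 31 = 444 left.
February 2110 has 28 days (2110 is not a leap year): 444 − 28 = 416 left.
January 2110 has 31 days: 416 − 31 = 385 left.
December 2109 has 31 days: 385 − 31 = 354 left.
November 2109 has 30 days: 354 − 30 = 324 left.
October 2109 has 31 days: 324 − 31 = 293 left.
September 2109 has 30 days: 293 − 30 = 263 left.
August 2109 has 31 days: 263 − 31 = 232 left.
July 2109 has 31 days: 232 − 31 = 201 left.
June 2109 has 30 days: 201 − 30 = 171 left.
May 2109 has 31 days: 171 − 31 = 140 left.
April 2109 has 30 days: 140 − 30 = 110 left.
March 2109 has 31 days: 110 − 31 = 79 left.
February 2109 has 28 days (2109 is not a leap year): 79 − 28 = 51 left.
January 2109 has 31 days: 51 − 31 = 20 left.
December 2108 has 31 days; 31 − 20 = 11 → December 11, 2108.
Counting forward 2 months from December 11, 2108:
month 12 + 2 = 14, which is month 2 of year 2109 → February 2109.
Day 11 is valid in February, giving February 11, 2109.
Subtracting 92 days from February 11, 2109:
Going back 11 days from February 11, 2109 reaches the end of the previous month; 92 − 11 = 81 left.
January 2109 has 31 days: 81 − 31 = 50 left.
December 2108 has 31 days: 50 − 31 = 19 left.
November 2108 has 30 days; 30 − 19 = 11 → November 11, 2108.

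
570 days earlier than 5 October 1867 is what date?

Going back 570 days from October 5, 1867.
Going back 5 days from October 5, 1867 reaches the end of the previous month; 570 − 5 = 565 left.
September 1867 has 30 days: 565 − 30 = 535 left.
August 1867 has 31 days: 535 − 31 = 504 left.
July 1867 has 31 days: 504 − 31 = 473 left.
June 1867 has 30 days: 473 − 30 = 443 left.
May 1867 has 31 days: 443 − 31 = 412 left.
April 1867 has 30 days: 412 − 30 = 382 left.
March 1867 has 31 days: 382 − 31 = 351 left.
February 1867 has 28 days (1867 is not a leap year): 351 − 28 = 323 left.
January 1867 has 31 days: 323 − 31 = 292 left.
December 1866 has 31 days: 292 − 31 = 261 left.
November 1866 has 30 days: 261 − 30 = 231 left.
October 1866 has 31 days: 231 − 31 = 200 left.
September 1866 has 30 days: 200 − 30 = 170 left.
August 1866 has 31 days: 170 − 31 = 139 left.
July 1866 has 31 days: 139 − 31 = 108 left.
June 1866 has 30 days: 108 − 30 = 78 left.
May 1866 has 31 days: 78 − 31 = 47 left.
April 1866 has 30 days: 47 − 30 = 17 left.
March 1866 has 31 days; 31 − 17 = 14 → March 14, 1866.

March 14, 1866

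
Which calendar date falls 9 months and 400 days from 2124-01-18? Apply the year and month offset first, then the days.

Counting forward 9 months and 400 days from January 18, 2124: first the month/year part, then the days.
month 1 + 9 = 10 → October 2124.
Day 18 is valid in October, giving October 18, 2124.
Now add 400 days from October 18, 2124.
October has 31 days, so 31 − 18 = 13 days remain after October 18, 2124; 400 − 13 = 387 left.
November 2124 has 30 days: 387 − 30 = 357 left.
December 2124 has 31 days: 357 − 31 = 326 left.
January 2125 has 31 days: 326 − 31 = 295 left.
February 2125 has 28 days (2125 is not a leap year): 295 − 28 = 267 left.
March 2125 has 31 days: 267 − 31 = 236 left.
April 2125 has 30 days: 236 − 30 = 206 left.
May 2125 has 31 days: 206 − 31 = 175 left.
June 2125 has 30 days: 175 − 30 = 145 left.
July 2125 has 31 days: 145 − 31 = 114 left.
August 2125 has 31 days: 114 − 31 = 83 left.
September 2125 has 30 days: 83 − 30 = 53 left.
October 2125 has 31 days: 53 − 31 = 22 left.
22 days into November 2125 → November 22, 2125.

November 22, 2125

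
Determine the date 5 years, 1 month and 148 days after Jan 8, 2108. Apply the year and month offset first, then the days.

July 6, 2113

Adding 5 years, 1 month and 148 days from January 8, 2108: first the month/year part, then the days.
+5 years → 2113; month 1 + 1 = 2 → February 2113.
Day 8 is valid in February, giving February 8, 2113.
Now add 148 days from February 8, 2113.
February has 28 days, so 28 − 8 = 20 days remain after February 8, 2113; 148 − 20 = 128 left.
March 2113 has 31 days: 128 − 31 = 97 left.
April 2113 has 30 days: 97 − 30 = 67 left.
May 2113 has 31 days: 67 − 31 = 36 left.
June 2113 has 30 days: 36 − 30 = 6 left.
6 days into July 2113 → July 6, 2113.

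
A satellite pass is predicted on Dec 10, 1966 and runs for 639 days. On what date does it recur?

Counting forward 639 days from December 10, 1966.
December has 31 days, so 31 − 10 = 21 days remain after December 10, 1966; 639 − 21 = 618 left.
January 1967 has 31 days: 618 − 31 = 587 left.
February 1967 has 28 days (1967 is not a leap year): 587 − 28 = 559 left.
March 1967 has 31 days: 559 − 31 = 528 left.
April 1967 has 30 days: 528 − 30 = 498 left.
May 1967 has 31 days: 498 − 31 = 467 left.
June 1967 has 30 days: 467 − 30 = 437 left.
July 1967 has 31 days: 437 − 31 = 406 left.
August 1967 has 31 days: 406 − 31 = 375 left.
September 1967 has 30 days: 375 − 30 = 345 left.
October 1967 has 31 days: 345 − 31 = 314 left.
November 1967 has 30 days: 314 − 30 = 284 left.
December 1967 has 31 days: 284 − 31 = 253 left.
January 1968 has 31 days: 253 − 31 = 222 left.
February 1968 has 29 days (1968 is a leap year): 222 − 29 = 193 left.
March 1968 has 31 days: 193 − 31 = 162 left.
April 1968 has 30 days: 162 − 30 = 132 left.
May 1968 has 31 days: 132 − 31 = 101 left.
June 1968 has 30 days: 101 − 30 = 71 left.
July 1968 has 31 days: 71 − 31 = 40 left.
August 1968 has 31 days: 40 − 31 = 9 left.
9 days into September 1968 → September 9, 1968.

September 9, 1968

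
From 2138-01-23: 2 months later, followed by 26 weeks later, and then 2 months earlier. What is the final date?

July 21, 2138

Advancing 2 months from January 23, 2138:
month 1 + 2 = 3 → March 2138.
Day 23 is valid in March, giving March 23, 2138.
Counting forward 26 weeks (= 182 days) from March 23, 2138:
March has 31 days, so 31 − 23 = 8 days remain after March 23, 2138; 182 − 8 = 174 left.
April 2138 has 30 days: 174 − 30 = 144 left.
May 2138 has 31 days: 144 − 31 = 113 left.
June 2138 has 30 days: 113 − 30 = 83 left.
July 2138 has 31 days: 83 − 31 = 52 left.
August 2138 has 31 days: 52 − 31 = 21 left.
21 days into September 2138 → September 21, 2138.
Going back 2 months from September 21, 2138:
month 9 − 2 = 7 → July 2138.
Day 21 is valid in July, giving July 21, 2138.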